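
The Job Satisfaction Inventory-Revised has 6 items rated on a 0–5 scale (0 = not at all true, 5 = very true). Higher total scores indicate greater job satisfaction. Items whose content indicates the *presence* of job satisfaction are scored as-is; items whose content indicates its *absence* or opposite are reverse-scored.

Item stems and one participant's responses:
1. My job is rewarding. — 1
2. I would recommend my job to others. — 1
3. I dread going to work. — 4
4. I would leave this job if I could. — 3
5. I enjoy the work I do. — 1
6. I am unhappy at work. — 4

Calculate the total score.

7

Items 3, 4, 6 describe the absence/opposite of job satisfaction → reverse-score.
reverse-coded value = 5 − response.
  item 1: 1
  item 2: 1
  item 3: 5 − 4 = 1
  item 4: 5 − 3 = 2
  item 5: 1
  item 6: 5 − 4 = 1
Total = 1 + 1 + 1 + 2 + 1 + 1 = 7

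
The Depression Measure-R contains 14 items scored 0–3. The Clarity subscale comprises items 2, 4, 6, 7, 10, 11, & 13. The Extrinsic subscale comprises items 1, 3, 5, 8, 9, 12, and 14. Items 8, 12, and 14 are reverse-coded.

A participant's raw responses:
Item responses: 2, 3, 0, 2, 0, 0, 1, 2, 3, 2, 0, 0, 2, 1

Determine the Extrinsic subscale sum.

11

Extrinsic items: 1, 3, 5, 8, 9, 12, 14.
Of these, items 8, 12, & 14 are reverse-coded; reversed = (0+3) − raw = 3 − raw.
  item 1: 2
  item 3: 0
  item 5: 0
  item 8: 3 − 2 = 1
  item 9: 3
  item 12: 3 − 0 = 3
  item 14: 3 − 1 = 2
Sum = 2 + 0 + 0 + 1 + 3 + 3 + 2 = 11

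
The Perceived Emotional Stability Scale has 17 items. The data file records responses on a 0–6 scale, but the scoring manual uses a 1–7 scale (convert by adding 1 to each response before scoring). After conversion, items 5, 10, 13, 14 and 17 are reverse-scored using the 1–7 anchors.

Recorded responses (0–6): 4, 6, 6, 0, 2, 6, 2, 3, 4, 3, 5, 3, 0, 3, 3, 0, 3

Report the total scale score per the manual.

78

Convert to 1–7: 5, 7, 7, 1, 3, 7, 3, 4, 5, 4, 6, 4, 1, 4, 4, 1, 4
Reverse-coded (reversed = (1+7) − raw = 8 − raw):
  item 5: 8 − 3 = 5
  item 10: 8 − 4 = 4
  item 13: 8 − 1 = 7
  item 14: 8 − 4 = 4
  item 17: 8 − 4 = 4
Scored: 5, 7, 7, 1, 5, 7, 3, 4, 5, 4, 6, 4, 7, 4, 4, 1, 4
Total = 78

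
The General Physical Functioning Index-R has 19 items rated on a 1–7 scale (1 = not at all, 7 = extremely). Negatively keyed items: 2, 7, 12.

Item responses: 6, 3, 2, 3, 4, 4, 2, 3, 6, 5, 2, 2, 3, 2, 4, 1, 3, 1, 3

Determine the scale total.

69

Reversing items 2, 7, and 12 with 8 − raw:
Total = 6 + (8−3) + 2 + 3 + 4 + 4 + (8−2) + 3 + 6 + 5 + 2 + (8−2) + 3 + 2 + 4 + 1 + 3 + 1 + 3
      = 6 + 5 + 2 + 3 + 4 + 4 + 6 + 3 + 6 + 5 + 2 + 6 + 3 + 2 + 4 + 1 + 3 + 1 + 3 = 69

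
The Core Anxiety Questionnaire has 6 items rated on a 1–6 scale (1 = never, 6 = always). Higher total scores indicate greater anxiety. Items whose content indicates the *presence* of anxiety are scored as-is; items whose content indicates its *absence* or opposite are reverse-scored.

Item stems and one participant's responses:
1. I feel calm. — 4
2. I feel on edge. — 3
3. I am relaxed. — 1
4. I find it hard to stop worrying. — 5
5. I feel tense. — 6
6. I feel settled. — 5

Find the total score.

25

Items 1, 3, 6 describe the absence/opposite of anxiety → reverse-score.
on a 1–6 scale, reversed = 7 − raw.
  item 1: 7 − 4 = 3
  item 2: 3
  item 3: 7 − 1 = 6
  item 4: 5
  item 5: 6
  item 6: 7 − 5 = 2
Total = 3 + 3 + 6 + 5 + 6 + 2 = 25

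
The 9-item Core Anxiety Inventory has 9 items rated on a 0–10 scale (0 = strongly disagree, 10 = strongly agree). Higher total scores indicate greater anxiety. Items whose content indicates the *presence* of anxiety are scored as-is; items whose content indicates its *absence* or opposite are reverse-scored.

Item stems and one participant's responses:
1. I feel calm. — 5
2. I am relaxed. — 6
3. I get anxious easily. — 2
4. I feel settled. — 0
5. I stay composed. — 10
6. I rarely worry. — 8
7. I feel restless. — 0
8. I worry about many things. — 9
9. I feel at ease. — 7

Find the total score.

Items 1, 2, 4, 5, 6, 9 describe the absence/opposite of anxiety → reverse-score.
reversed = (0+10) − raw = 10 − raw.
  item 1: 10 − 5 = 5
  item 2: 10 − 6 = 4
  item 3: 2
  item 4: 10 − 0 = 10
  item 5: 10 − 10 = 0
  item 6: 10 − 8 = 2
  item 7: 0
  item 8: 9
  item 9: 10 − 7 = 3
Total = 5 + 4 + 2 + 10 + 0 + 2 + 0 + 9 + 3 = 35

35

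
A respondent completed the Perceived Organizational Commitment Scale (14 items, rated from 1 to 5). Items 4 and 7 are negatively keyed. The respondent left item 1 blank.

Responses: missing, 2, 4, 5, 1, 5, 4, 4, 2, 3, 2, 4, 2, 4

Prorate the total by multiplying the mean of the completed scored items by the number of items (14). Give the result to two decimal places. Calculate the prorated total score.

38.77

Reverse-coded (on a 1–5 scale, reversed = 6 − raw):
  item 4: 6 − 5 = 1
  item 7: 6 − 4 = 2
Completed scored items (13 of 14): 2, 4, 1, 1, 5, 2, 4, 2, 3, 2, 4, 2, 4; sum = 36.
Person mean = 36 / 13 ≈ 2.7692
Prorated total = (36 / 13) × 14 = 38.77 (to 2 dp)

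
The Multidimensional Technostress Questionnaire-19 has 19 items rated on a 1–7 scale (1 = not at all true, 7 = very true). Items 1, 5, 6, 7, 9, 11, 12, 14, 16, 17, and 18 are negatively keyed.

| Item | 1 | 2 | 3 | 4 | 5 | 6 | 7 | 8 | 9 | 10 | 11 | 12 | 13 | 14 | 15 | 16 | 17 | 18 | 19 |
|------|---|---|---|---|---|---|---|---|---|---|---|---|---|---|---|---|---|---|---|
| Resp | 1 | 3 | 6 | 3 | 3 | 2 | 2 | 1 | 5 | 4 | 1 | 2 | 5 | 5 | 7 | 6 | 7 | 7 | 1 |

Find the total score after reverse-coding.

Reversing items 1, 5, 6, 7, 9, 11, 12, 14, 16, 17, & 18 with 8 − raw:
Total = (8−1) + 3 + 6 + 3 + (8−3) + (8−2) + (8−2) + 1 + (8−5) + 4 + (8−1) + (8−2) + 5 + (8−5) + 7 + (8−6) + (8−7) + (8−7) + 1
      = 7 + 3 + 6 + 3 + 5 + 6 + 6 + 1 + 3 + 4 + 7 + 6 + 5 + 3 + 7 + 2 + 1 + 1 + 1 = 77

77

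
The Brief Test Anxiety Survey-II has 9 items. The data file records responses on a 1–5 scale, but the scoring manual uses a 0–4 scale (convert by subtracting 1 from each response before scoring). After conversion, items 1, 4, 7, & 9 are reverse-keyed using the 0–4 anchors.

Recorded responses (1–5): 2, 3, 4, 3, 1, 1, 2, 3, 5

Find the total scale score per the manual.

Convert to 0–4: 1, 2, 3, 2, 0, 0, 1, 2, 4
Reverse-coded (on a 0–4 scale, reversed = 4 − raw):
  item 1: 4 − 1 = 3
  item 4: 4 − 2 = 2
  item 7: 4 − 1 = 3
  item 9: 4 − 4 = 0
Scored: 3, 2, 3, 2, 0, 0, 3, 2, 0
Total = 15

15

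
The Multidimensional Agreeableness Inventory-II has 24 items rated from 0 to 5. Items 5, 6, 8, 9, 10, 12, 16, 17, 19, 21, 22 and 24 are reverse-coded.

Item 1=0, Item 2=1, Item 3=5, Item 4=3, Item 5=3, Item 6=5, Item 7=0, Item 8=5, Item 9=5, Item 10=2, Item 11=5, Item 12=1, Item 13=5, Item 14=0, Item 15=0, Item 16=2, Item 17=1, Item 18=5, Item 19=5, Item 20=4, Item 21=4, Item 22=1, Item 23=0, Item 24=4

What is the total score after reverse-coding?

Reversing items 5, 6, 8, 9, 10, 12, 16, 17, 19, 21, 22 and 24 with 5 − raw:
Total = 0 + 1 + 5 + 3 + (5−3) + (5−5) + 0 + (5−5) + (5−5) + (5−2) + 5 + (5−1) + 5 + 0 + 0 + (5−2) + (5−1) + 5 + (5−5) + 4 + (5−4) + (5−1) + 0 + (5−4)
      = 0 + 1 + 5 + 3 + 2 + 0 + 0 + 0 + 0 + 3 + 5 + 4 + 5 + 0 + 0 + 3 + 4 + 5 + 0 + 4 + 1 + 4 + 0 + 1 = 50

50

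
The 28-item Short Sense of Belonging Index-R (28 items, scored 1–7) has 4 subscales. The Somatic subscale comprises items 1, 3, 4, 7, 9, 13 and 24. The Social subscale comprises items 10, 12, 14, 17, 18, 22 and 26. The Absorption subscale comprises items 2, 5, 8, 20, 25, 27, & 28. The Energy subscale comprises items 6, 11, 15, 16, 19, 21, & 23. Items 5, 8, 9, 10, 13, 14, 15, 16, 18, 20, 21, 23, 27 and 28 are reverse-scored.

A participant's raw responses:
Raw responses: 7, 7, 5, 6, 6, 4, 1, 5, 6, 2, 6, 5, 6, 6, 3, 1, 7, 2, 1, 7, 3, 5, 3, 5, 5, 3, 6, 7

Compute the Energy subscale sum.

Energy items: 6, 11, 15, 16, 19, 21, 23.
Of these, items 15, 16, 21, and 23 are reverse-scored; on a 1–7 scale, reversed = 8 − raw.
  item 6: 4
  item 11: 6
  item 15: 8 − 3 = 5
  item 16: 8 − 1 = 7
  item 19: 1
  item 21: 8 − 3 = 5
  item 23: 8 − 3 = 5
Sum = 4 + 6 + 5 + 7 + 1 + 5 + 5 = 33

33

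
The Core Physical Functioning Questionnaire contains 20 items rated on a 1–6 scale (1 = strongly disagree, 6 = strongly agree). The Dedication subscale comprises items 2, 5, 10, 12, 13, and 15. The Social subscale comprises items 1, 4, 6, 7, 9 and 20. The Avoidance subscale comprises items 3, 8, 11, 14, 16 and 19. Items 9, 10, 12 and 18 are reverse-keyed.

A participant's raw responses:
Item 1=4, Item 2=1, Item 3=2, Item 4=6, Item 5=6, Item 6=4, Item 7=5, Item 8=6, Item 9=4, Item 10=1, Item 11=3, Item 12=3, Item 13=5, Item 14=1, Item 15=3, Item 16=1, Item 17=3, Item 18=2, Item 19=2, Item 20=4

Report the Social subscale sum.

26

Social items: 1, 4, 6, 7, 9, 20.
Of these, item 9 is reverse-keyed; reverse-coded value = 7 − response.
  item 1: 4
  item 4: 6
  item 6: 4
  item 7: 5
  item 9: 7 − 4 = 3
  item 20: 4
Sum = 4 + 6 + 4 + 5 + 3 + 4 = 26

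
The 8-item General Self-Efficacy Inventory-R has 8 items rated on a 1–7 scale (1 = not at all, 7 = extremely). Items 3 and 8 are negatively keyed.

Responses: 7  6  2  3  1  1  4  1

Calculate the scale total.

Apply reverse scoring (reversed = (1+7) − raw = 8 − raw):
  item 3: 8 − 2 = 6
  item 8: 8 − 1 = 7
Scored responses: 7, 6, 6, 3, 1, 1, 4, 7
Total = 7 + 6 + 6 + 3 + 1 + 1 + 4 + 7 = 35

35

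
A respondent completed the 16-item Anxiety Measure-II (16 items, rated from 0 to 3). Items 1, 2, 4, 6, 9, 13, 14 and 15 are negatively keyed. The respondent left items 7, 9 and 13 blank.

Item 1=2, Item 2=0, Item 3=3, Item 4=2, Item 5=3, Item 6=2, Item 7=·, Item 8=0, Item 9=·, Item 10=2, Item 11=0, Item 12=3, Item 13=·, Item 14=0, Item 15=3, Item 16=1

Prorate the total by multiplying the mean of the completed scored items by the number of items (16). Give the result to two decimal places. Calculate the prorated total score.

25.85

Reverse-coded (reverse-coded value = 3 − response):
  item 1: 3 − 2 = 1
  item 2: 3 − 0 = 3
  item 4: 3 − 2 = 1
  item 6: 3 − 2 = 1
  item 14: 3 − 0 = 3
  item 15: 3 − 3 = 0
Completed scored items (13 of 16): 1, 3, 3, 1, 3, 1, 0, 2, 0, 3, 3, 0, 1; sum = 21.
Person mean = 21 / 13 ≈ 1.6154
Prorated total = (21 / 13) × 16 = 25.85 (to 2 dp)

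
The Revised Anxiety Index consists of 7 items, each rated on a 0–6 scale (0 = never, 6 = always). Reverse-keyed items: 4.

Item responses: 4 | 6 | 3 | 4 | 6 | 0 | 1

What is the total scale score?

22

Reverse-keyed items use 6 − raw:
  item 4: 6 − 4 = 2
After reverse-coding: 4, 6, 3, 2, 6, 0, 1
Total = 4 + 6 + 3 + 2 + 6 + 0 + 1 = 22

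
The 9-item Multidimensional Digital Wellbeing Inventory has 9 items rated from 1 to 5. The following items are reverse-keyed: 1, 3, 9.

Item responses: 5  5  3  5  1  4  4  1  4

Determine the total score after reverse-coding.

Reverse-keyed items use 6 − raw:
  item 1: 6 − 5 = 1
  item 3: 6 − 3 = 3
  item 9: 6 − 4 = 2
Scored items: 1, 5, 3, 5, 1, 4, 4, 1, 2
Total = 1 + 5 + 3 + 5 + 1 + 4 + 4 + 1 + 2 = 26

26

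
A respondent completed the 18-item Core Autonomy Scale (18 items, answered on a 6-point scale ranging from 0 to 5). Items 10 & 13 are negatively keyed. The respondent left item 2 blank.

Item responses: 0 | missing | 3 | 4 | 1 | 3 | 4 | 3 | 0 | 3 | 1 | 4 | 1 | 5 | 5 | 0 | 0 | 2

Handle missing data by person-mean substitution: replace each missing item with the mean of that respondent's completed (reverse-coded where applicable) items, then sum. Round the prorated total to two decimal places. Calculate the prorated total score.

43.41

Reverse-coded (on a 0–5 scale, reversed = 5 − raw):
  item 10: 5 − 3 = 2
  item 13: 5 − 1 = 4
Completed scored items (17 of 18): 0, 3, 4, 1, 3, 4, 3, 0, 2, 1, 4, 4, 5, 5, 0, 0, 2; sum = 41.
Person mean = 41 / 17 ≈ 2.4118
Prorated total = (41 / 17) × 18 = 43.41 (to 2 dp)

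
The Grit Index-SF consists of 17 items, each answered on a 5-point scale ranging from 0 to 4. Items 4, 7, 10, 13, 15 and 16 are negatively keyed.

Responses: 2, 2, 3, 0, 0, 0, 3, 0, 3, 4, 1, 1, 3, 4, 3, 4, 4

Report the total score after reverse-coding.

Reversing items 4, 7, 10, 13, 15, & 16 with 4 − raw:
Total = 2 + 2 + 3 + (4−0) + 0 + 0 + (4−3) + 0 + 3 + (4−4) + 1 + 1 + (4−3) + 4 + (4−3) + (4−4) + 4
      = 2 + 2 + 3 + 4 + 0 + 0 + 1 + 0 + 3 + 0 + 1 + 1 + 1 + 4 + 1 + 0 + 4 = 27

27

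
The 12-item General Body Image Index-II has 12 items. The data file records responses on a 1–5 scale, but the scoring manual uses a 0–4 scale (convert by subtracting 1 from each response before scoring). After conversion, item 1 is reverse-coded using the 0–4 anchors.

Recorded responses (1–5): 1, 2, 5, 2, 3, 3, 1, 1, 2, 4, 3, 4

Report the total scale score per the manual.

23

Convert to 0–4: 0, 1, 4, 1, 2, 2, 0, 0, 1, 3, 2, 3
Reverse-coded (reversed = (0+4) − raw = 4 − raw):
  item 1: 4 − 0 = 4
Scored: 4, 1, 4, 1, 2, 2, 0, 0, 1, 3, 2, 3
Total = 23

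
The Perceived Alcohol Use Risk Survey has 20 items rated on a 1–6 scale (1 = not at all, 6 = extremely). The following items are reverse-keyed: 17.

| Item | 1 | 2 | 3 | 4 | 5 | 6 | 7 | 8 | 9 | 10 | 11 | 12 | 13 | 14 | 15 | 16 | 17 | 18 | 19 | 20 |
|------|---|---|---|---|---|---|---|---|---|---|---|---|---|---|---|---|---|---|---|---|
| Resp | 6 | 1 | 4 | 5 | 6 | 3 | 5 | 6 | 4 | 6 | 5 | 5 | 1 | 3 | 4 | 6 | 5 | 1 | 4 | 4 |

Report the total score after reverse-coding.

81

Reverse-keyed items use 7 − raw:
  item 17: 7 − 5 = 2
After reverse-coding: 6, 1, 4, 5, 6, 3, 5, 6, 4, 6, 5, 5, 1, 3, 4, 6, 2, 1, 4, 4
Total = 6 + 1 + 4 + 5 + 6 + 3 + 5 + 6 + 4 + 6 + 5 + 5 + 1 + 3 + 4 + 6 + 2 + 1 + 4 + 4 = 81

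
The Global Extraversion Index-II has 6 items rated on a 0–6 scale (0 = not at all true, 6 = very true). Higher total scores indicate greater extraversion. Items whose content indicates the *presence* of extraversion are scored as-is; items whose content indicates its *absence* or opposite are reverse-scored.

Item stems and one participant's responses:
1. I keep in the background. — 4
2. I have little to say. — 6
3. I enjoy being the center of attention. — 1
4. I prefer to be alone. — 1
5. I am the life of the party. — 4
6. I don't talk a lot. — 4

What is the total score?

Items 1, 2, 4, 6 describe the absence/opposite of extraversion → reverse-score.
reverse-coded value = 6 − response.
  item 1: 6 − 4 = 2
  item 2: 6 − 6 = 0
  item 3: 1
  item 4: 6 − 1 = 5
  item 5: 4
  item 6: 6 − 4 = 2
Total = 2 + 0 + 1 + 5 + 4 + 2 = 14

14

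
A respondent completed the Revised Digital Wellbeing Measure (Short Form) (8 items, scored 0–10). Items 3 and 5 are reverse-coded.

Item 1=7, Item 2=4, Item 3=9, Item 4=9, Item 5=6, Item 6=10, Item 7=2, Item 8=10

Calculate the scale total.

47

Reversing items 3 and 5 with 10 − raw:
Total = 7 + 4 + (10−9) + 9 + (10−6) + 10 + 2 + 10
      = 7 + 4 + 1 + 9 + 4 + 10 + 2 + 10 = 47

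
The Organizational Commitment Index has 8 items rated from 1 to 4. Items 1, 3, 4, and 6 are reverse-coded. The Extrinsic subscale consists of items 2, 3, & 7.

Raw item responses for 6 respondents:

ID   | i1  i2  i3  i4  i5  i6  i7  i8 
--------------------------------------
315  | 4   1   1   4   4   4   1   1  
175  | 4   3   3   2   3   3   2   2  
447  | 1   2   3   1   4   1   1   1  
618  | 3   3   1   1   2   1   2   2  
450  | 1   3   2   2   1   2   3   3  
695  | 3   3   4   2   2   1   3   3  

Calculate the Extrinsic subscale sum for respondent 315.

6

Respondent 315 raw: 4, 1, 1, 4, 4, 4, 1, 1.
Extrinsic items: 2, 3, 7.
Reverse-coded (on a 1–4 scale, reversed = 5 − raw):
  item 2: 1
  item 3: 5 − 1 = 4
  item 7: 1
Sum = 1 + 4 + 1 = 6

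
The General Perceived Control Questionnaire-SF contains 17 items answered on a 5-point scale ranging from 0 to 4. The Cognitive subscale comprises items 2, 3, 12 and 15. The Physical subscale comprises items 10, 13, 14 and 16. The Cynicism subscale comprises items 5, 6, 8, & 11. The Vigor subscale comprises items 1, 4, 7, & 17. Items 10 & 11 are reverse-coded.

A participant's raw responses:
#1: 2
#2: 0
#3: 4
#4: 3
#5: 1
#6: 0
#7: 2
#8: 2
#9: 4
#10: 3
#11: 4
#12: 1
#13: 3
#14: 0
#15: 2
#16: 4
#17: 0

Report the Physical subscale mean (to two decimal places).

2.00

Physical items: 10, 13, 14, 16.
Of these, item 10 is reverse-coded; reversed = (0+4) − raw = 4 − raw.
  item 10: 4 − 3 = 1
  item 13: 3
  item 14: 0
  item 16: 4
Sum = 1 + 3 + 0 + 4 = 8
Mean = 8 / 4 = 2.00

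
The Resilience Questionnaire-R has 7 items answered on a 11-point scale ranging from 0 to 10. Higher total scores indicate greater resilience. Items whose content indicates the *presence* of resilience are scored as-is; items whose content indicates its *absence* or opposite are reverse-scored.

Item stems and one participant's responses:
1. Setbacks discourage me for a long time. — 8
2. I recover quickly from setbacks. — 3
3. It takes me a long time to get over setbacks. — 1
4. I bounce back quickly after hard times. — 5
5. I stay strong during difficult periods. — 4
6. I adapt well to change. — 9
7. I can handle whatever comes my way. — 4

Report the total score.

Items 1, 3 describe the absence/opposite of resilience → reverse-score.
on a 0–10 scale, reversed = 10 − raw.
  item 1: 10 − 8 = 2
  item 2: 3
  item 3: 10 − 1 = 9
  item 4: 5
  item 5: 4
  item 6: 9
  item 7: 4
Total = 2 + 3 + 9 + 5 + 4 + 9 + 4 = 36

36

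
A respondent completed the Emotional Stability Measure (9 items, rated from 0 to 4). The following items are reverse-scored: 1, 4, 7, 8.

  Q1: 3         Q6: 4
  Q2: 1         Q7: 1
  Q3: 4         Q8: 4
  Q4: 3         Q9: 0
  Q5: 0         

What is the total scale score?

Raw sum = 20. Reverse-scored items: 1, 4, 7, 8; their raw sum = 11.
Each reversal replaces raw with 4 − raw, changing the total by 4 − 2·raw per item.
Total = 20 + 4·4 − 2·11 = 20 + 16 − 22 = 14

14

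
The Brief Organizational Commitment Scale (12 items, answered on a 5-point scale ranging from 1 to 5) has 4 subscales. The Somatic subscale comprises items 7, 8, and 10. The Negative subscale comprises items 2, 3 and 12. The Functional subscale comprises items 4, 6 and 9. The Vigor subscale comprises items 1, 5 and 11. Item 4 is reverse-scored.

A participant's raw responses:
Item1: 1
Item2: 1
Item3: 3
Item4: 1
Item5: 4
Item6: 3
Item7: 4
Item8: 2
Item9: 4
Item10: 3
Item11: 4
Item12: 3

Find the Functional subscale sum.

Functional items: 4, 6, 9.
Of these, item 4 is reverse-scored; on a 1–5 scale, reversed = 6 − raw.
  item 4: 6 − 1 = 5
  item 6: 3
  item 9: 4
Sum = 5 + 3 + 4 = 12

12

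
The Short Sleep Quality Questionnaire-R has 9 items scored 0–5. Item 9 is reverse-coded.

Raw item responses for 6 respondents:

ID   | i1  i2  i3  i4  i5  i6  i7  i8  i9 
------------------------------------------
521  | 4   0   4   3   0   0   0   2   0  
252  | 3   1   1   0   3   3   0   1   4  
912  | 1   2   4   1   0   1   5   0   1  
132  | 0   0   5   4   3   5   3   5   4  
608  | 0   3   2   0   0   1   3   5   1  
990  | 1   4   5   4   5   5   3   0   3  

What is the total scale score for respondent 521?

18

Respondent 521 raw: 4, 0, 4, 3, 0, 0, 0, 2, 0.
Reverse-coded (reverse-coded value = 5 − response):
  item 1: 4
  item 2: 0
  item 3: 4
  item 4: 3
  item 5: 0
  item 6: 0
  item 7: 0
  item 8: 2
  item 9: 5 − 0 = 5
Sum = 4 + 0 + 4 + 3 + 0 + 0 + 0 + 2 + 5 = 18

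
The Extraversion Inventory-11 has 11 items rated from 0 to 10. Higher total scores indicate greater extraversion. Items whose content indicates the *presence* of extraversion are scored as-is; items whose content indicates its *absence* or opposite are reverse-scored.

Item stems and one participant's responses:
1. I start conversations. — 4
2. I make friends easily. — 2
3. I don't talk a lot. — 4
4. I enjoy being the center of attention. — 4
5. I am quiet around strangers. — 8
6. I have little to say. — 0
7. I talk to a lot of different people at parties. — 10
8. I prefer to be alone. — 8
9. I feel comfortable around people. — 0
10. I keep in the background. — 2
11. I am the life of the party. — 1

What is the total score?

Items 3, 5, 6, 8, 10 describe the absence/opposite of extraversion → reverse-score.
on a 0–10 scale, reversed = 10 − raw.
  item 1: 4
  item 2: 2
  item 3: 10 − 4 = 6
  item 4: 4
  item 5: 10 − 8 = 2
  item 6: 10 − 0 = 10
  item 7: 10
  item 8: 10 − 8 = 2
  item 9: 0
  item 10: 10 − 2 = 8
  item 11: 1
Total = 4 + 2 + 6 + 4 + 2 + 10 + 10 + 2 + 0 + 8 + 1 = 49

49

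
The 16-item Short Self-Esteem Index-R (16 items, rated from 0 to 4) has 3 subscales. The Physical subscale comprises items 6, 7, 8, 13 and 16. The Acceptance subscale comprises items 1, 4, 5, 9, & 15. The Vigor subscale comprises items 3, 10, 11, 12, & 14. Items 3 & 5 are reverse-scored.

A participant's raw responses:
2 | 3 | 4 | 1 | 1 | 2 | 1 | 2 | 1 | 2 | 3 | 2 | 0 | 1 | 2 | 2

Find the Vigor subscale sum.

8

Vigor items: 3, 10, 11, 12, 14.
Of these, item 3 is reverse-scored; reversed = (0+4) − raw = 4 − raw.
  item 3: 4 − 4 = 0
  item 10: 2
  item 11: 3
  item 12: 2
  item 14: 1
Sum = 0 + 2 + 3 + 2 + 1 = 8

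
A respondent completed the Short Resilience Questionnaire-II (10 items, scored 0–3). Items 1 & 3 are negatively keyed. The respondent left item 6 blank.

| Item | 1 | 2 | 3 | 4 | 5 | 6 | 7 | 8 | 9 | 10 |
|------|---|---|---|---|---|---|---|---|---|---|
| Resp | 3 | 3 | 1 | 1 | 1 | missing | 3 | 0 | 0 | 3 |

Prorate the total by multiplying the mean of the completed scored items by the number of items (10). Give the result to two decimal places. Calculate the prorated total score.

Reverse-coded (on a 0–3 scale, reversed = 3 − raw):
  item 1: 3 − 3 = 0
  item 3: 3 − 1 = 2
Completed scored items (9 of 10): 0, 3, 2, 1, 1, 3, 0, 0, 3; sum = 13.
Person mean = 13 / 9 ≈ 1.4444
Prorated total = (13 / 9) × 10 = 14.44 (to 2 dp)

14.44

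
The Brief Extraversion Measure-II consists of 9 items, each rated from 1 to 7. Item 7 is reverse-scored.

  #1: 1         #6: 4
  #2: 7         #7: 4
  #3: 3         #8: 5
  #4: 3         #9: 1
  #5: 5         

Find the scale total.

Reversing item 7 with 8 − raw:
Total = 1 + 7 + 3 + 3 + 5 + 4 + (8−4) + 5 + 1
      = 1 + 7 + 3 + 3 + 5 + 4 + 4 + 5 + 1 = 33

33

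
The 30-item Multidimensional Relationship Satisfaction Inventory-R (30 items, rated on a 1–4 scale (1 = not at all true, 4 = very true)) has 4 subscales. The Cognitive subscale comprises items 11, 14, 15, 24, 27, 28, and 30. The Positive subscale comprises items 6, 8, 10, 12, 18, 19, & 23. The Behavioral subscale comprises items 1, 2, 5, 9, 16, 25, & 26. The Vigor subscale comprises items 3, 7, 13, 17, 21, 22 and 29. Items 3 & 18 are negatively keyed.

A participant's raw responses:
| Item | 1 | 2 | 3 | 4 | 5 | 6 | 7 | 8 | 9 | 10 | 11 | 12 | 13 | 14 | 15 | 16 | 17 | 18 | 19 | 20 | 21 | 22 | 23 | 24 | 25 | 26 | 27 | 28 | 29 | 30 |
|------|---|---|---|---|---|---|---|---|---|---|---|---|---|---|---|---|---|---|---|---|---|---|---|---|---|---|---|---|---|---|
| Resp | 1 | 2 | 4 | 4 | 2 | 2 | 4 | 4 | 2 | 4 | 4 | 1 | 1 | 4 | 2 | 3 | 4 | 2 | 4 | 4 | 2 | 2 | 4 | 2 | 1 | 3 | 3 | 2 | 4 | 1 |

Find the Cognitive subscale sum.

Cognitive items: 11, 14, 15, 24, 27, 28, 30.
  item 11: 4
  item 14: 4
  item 15: 2
  item 24: 2
  item 27: 3
  item 28: 2
  item 30: 1
Sum = 4 + 4 + 2 + 2 + 3 + 2 + 1 = 18

18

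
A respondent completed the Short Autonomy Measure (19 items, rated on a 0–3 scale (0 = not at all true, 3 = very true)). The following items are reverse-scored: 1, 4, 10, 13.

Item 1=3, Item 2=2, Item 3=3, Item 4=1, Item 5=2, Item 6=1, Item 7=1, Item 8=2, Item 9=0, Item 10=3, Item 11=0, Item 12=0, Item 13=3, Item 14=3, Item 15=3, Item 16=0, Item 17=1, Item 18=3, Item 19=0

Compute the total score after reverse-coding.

23

Raw sum = 31. Reverse-scored items: 1, 4, 10, 13; their raw sum = 10.
Each reversal replaces raw with 3 − raw, changing the total by 3 − 2·raw per item.
Total = 31 + 4·3 − 2·10 = 31 + 12 − 20 = 23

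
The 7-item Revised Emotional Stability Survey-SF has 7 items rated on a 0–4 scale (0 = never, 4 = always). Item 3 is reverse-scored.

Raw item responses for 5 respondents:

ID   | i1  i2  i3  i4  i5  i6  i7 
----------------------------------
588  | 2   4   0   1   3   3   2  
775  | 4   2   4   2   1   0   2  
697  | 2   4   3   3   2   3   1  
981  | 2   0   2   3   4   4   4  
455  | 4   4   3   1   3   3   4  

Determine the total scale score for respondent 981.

19

Respondent 981 raw: 2, 0, 2, 3, 4, 4, 4.
Reverse-coded (reversed = (0+4) − raw = 4 − raw):
  item 1: 2
  item 2: 0
  item 3: 4 − 2 = 2
  item 4: 3
  item 5: 4
  item 6: 4
  item 7: 4
Sum = 2 + 0 + 2 + 3 + 4 + 4 + 4 = 19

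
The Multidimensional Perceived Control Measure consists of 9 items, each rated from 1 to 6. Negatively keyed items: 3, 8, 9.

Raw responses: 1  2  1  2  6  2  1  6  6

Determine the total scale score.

Reverse-coded items (reversed = (1+6) − raw = 7 − raw):
  item 3: 7 − 1 = 6
  item 8: 7 − 6 = 1
  item 9: 7 − 6 = 1
Scored responses: 1, 2, 6, 2, 6, 2, 1, 1, 1
Total = 1 + 2 + 6 + 2 + 6 + 2 + 1 + 1 + 1 = 22

22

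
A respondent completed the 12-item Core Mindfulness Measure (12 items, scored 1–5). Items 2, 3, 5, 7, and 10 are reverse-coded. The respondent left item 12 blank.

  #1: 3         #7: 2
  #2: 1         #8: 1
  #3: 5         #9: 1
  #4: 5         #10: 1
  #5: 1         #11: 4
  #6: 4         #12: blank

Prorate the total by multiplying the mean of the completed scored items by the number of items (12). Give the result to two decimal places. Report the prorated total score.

41.45

Reverse-coded (reversed = (1+5) − raw = 6 − raw):
  item 2: 6 − 1 = 5
  item 3: 6 − 5 = 1
  item 5: 6 − 1 = 5
  item 7: 6 − 2 = 4
  item 10: 6 − 1 = 5
Completed scored items (11 of 12): 3, 5, 1, 5, 5, 4, 4, 1, 1, 5, 4; sum = 38.
Person mean = 38 / 11 ≈ 3.4545
Prorated total = (38 / 11) × 12 = 41.45 (to 2 dp)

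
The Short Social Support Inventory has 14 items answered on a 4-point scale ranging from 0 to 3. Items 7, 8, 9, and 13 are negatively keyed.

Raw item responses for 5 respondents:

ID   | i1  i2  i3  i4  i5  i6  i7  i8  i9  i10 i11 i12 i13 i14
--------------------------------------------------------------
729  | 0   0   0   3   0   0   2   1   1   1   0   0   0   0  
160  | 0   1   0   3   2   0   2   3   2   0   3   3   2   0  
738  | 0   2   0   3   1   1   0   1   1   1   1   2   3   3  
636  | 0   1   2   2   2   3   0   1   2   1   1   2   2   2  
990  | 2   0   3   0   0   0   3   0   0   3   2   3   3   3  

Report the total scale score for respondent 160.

15

Respondent 160 raw: 0, 1, 0, 3, 2, 0, 2, 3, 2, 0, 3, 3, 2, 0.
Reverse-coded (reverse-coded value = 3 − response):
  item 1: 0
  item 2: 1
  item 3: 0
  item 4: 3
  item 5: 2
  item 6: 0
  item 7: 3 − 2 = 1
  item 8: 3 − 3 = 0
  item 9: 3 − 2 = 1
  item 10: 0
  item 11: 3
  item 12: 3
  item 13: 3 − 2 = 1
  item 14: 0
Sum = 0 + 1 + 0 + 3 + 2 + 0 + 1 + 0 + 1 + 0 + 3 + 3 + 1 + 0 = 15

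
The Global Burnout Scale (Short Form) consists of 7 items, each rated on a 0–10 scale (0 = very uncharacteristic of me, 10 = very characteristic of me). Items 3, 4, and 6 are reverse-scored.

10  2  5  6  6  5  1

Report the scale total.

Raw sum = 35. Reverse-scored items: 3, 4, 6; their raw sum = 16.
Each reversal replaces raw with 10 − raw, changing the total by 10 − 2·raw per item.
Total = 35 + 3·10 − 2·16 = 35 + 30 − 32 = 33

33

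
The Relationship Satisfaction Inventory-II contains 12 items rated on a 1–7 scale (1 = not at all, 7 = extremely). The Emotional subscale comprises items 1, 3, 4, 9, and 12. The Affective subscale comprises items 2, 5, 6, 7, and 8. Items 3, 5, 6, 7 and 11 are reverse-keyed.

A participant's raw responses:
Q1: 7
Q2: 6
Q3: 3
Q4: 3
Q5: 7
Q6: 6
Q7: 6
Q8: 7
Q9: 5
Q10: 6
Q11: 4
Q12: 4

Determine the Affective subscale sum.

Affective items: 2, 5, 6, 7, 8.
Of these, items 5, 6 and 7 are reverse-keyed; on a 1–7 scale, reversed = 8 − raw.
  item 2: 6
  item 5: 8 − 7 = 1
  item 6: 8 − 6 = 2
  item 7: 8 − 6 = 2
  item 8: 7
Sum = 6 + 1 + 2 + 2 + 7 = 18

18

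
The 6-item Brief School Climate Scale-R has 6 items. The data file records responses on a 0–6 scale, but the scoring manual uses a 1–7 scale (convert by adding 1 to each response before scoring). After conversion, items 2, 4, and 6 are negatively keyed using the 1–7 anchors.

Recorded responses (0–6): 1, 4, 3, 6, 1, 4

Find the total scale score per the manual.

Convert to 1–7: 2, 5, 4, 7, 2, 5
Reverse-coded (on a 1–7 scale, reversed = 8 − raw):
  item 2: 8 − 5 = 3
  item 4: 8 − 7 = 1
  item 6: 8 − 5 = 3
Scored: 2, 3, 4, 1, 2, 3
Total = 15

15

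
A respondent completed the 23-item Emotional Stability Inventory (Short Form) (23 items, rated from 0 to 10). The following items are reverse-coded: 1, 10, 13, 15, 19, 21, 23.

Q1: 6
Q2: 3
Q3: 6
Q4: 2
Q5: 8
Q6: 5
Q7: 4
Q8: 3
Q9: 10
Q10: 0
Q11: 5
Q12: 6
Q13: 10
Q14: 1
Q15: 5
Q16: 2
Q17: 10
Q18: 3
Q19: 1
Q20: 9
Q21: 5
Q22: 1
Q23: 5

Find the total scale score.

116

Apply reverse scoring (reverse-coded value = 10 − response):
  item 1: 10 − 6 = 4
  item 10: 10 − 0 = 10
  item 13: 10 − 10 = 0
  item 15: 10 − 5 = 5
  item 19: 10 − 1 = 9
  item 21: 10 − 5 = 5
  item 23: 10 − 5 = 5
After reverse-coding: 4, 3, 6, 2, 8, 5, 4, 3, 10, 10, 5, 6, 0, 1, 5, 2, 10, 3, 9, 9, 5, 1, 5
Total = 4 + 3 + 6 + 2 + 8 + 5 + 4 + 3 + 10 + 10 + 5 + 6 + 0 + 1 + 5 + 2 + 10 + 3 + 9 + 9 + 5 + 1 + 5 = 116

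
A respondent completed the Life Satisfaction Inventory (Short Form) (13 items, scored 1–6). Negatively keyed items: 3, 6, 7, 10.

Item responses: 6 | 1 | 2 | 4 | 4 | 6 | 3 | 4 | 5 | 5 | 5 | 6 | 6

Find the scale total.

Apply reverse scoring (on a 1–6 scale, reversed = 7 − raw):
  item 3: 7 − 2 = 5
  item 6: 7 − 6 = 1
  item 7: 7 − 3 = 4
  item 10: 7 − 5 = 2
Scored items: 6, 1, 5, 4, 4, 1, 4, 4, 5, 2, 5, 6, 6
Total = 6 + 1 + 5 + 4 + 4 + 1 + 4 + 4 + 5 + 2 + 5 + 6 + 6 = 53

53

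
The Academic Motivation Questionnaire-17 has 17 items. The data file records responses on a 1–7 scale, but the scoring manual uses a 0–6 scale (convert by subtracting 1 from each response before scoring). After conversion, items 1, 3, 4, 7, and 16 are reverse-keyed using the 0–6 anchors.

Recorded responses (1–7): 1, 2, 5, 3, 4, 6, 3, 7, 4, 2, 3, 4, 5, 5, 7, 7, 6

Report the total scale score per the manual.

Convert to 0–6: 0, 1, 4, 2, 3, 5, 2, 6, 3, 1, 2, 3, 4, 4, 6, 6, 5
Reverse-coded (reverse-coded value = 6 − response):
  item 1: 6 − 0 = 6
  item 3: 6 − 4 = 2
  item 4: 6 − 2 = 4
  item 7: 6 − 2 = 4
  item 16: 6 − 6 = 0
Scored: 6, 1, 2, 4, 3, 5, 4, 6, 3, 1, 2, 3, 4, 4, 6, 0, 5
Total = 59

59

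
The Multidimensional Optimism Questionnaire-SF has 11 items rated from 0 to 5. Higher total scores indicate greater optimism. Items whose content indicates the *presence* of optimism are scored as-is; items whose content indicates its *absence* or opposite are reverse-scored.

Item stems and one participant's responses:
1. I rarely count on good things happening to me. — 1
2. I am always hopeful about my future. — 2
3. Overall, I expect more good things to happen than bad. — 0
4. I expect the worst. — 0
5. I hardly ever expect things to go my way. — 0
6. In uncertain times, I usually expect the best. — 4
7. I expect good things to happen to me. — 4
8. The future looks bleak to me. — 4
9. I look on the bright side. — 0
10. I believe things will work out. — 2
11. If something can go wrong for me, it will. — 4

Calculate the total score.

Items 1, 4, 5, 8, 11 describe the absence/opposite of optimism → reverse-score.
reversed = (0+5) − raw = 5 − raw.
  item 1: 5 − 1 = 4
  item 2: 2
  item 3: 0
  item 4: 5 − 0 = 5
  item 5: 5 − 0 = 5
  item 6: 4
  item 7: 4
  item 8: 5 − 4 = 1
  item 9: 0
  item 10: 2
  item 11: 5 − 4 = 1
Total = 4 + 2 + 0 + 5 + 5 + 4 + 4 + 1 + 0 + 2 + 1 = 28

28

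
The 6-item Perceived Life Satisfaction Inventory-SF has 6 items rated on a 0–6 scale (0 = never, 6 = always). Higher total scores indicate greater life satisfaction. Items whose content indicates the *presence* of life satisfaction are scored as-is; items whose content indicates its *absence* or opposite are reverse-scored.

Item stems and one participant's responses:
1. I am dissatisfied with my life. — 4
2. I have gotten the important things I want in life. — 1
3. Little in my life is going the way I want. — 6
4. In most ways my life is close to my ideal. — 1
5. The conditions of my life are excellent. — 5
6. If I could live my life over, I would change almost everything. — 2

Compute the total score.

13

Items 1, 3, 6 describe the absence/opposite of life satisfaction → reverse-score.
on a 0–6 scale, reversed = 6 − raw.
  item 1: 6 − 4 = 2
  item 2: 1
  item 3: 6 − 6 = 0
  item 4: 1
  item 5: 5
  item 6: 6 − 2 = 4
Total = 2 + 1 + 0 + 1 + 5 + 4 = 13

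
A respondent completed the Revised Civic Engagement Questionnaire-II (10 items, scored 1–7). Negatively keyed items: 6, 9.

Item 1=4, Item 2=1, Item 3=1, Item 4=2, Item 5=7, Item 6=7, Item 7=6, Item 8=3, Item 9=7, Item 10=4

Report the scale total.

Negatively keyed items use 8 − raw:
  item 6: 8 − 7 = 1
  item 9: 8 − 7 = 1
Scored responses: 4, 1, 1, 2, 7, 1, 6, 3, 1, 4
Total = 4 + 1 + 1 + 2 + 7 + 1 + 6 + 3 + 1 + 4 = 30

30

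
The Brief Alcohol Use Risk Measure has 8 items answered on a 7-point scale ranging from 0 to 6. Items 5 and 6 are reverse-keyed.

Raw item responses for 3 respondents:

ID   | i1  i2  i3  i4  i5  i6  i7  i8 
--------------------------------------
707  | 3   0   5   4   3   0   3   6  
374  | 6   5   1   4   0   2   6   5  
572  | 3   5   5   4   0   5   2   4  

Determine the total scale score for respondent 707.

Respondent 707 raw: 3, 0, 5, 4, 3, 0, 3, 6.
Reverse-coded (reversed = (0+6) − raw = 6 − raw):
  item 1: 3
  item 2: 0
  item 3: 5
  item 4: 4
  item 5: 6 − 3 = 3
  item 6: 6 − 0 = 6
  item 7: 3
  item 8: 6
Sum = 3 + 0 + 5 + 4 + 3 + 6 + 3 + 6 = 30

30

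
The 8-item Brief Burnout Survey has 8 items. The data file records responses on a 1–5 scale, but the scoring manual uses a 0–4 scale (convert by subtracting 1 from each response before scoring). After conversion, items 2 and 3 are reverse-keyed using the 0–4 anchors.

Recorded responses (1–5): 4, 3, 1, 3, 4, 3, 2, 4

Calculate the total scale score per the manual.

20

Convert to 0–4: 3, 2, 0, 2, 3, 2, 1, 3
Reverse-coded (on a 0–4 scale, reversed = 4 − raw):
  item 2: 4 − 2 = 2
  item 3: 4 − 0 = 4
Scored: 3, 2, 4, 2, 3, 2, 1, 3
Total = 20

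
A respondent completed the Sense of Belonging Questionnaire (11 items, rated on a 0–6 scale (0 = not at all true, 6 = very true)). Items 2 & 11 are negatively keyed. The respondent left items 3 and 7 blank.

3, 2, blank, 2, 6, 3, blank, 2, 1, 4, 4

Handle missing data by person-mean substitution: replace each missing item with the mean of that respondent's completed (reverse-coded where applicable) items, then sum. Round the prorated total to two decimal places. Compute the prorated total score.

33.00

Reverse-coded (reversed = (0+6) − raw = 6 − raw):
  item 2: 6 − 2 = 4
  item 11: 6 − 4 = 2
Completed scored items (9 of 11): 3, 4, 2, 6, 3, 2, 1, 4, 2; sum = 27.
Person mean = 27 / 9 ≈ 3.0000
Prorated total = (27 / 9) × 11 = 33.00 (to 2 dp)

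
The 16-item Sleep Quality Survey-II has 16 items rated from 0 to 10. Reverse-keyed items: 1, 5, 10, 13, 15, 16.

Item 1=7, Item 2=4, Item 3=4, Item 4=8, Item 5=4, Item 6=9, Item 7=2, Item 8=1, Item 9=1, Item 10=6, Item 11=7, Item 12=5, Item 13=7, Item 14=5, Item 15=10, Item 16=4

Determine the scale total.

Reverse-coded items (reversed = (0+10) − raw = 10 − raw):
  item 1: 10 − 7 = 3
  item 5: 10 − 4 = 6
  item 10: 10 − 6 = 4
  item 13: 10 − 7 = 3
  item 15: 10 − 10 = 0
  item 16: 10 − 4 = 6
Scored items: 3, 4, 4, 8, 6, 9, 2, 1, 1, 4, 7, 5, 3, 5, 0, 6
Total = 3 + 4 + 4 + 8 + 6 + 9 + 2 + 1 + 1 + 4 + 7 + 5 + 3 + 5 + 0 + 6 = 68

68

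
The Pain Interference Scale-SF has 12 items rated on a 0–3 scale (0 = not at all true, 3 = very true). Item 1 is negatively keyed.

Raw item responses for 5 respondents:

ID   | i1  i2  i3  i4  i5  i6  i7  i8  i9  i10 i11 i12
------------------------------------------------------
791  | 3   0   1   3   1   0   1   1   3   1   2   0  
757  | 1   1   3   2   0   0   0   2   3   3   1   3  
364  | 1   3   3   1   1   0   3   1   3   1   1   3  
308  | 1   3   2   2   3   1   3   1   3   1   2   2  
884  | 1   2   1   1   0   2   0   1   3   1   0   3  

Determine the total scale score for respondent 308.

Respondent 308 raw: 1, 3, 2, 2, 3, 1, 3, 1, 3, 1, 2, 2.
Reverse-coded (on a 0–3 scale, reversed = 3 − raw):
  item 1: 3 − 1 = 2
  item 2: 3
  item 3: 2
  item 4: 2
  item 5: 3
  item 6: 1
  item 7: 3
  item 8: 1
  item 9: 3
  item 10: 1
  item 11: 2
  item 12: 2
Sum = 2 + 3 + 2 + 2 + 3 + 1 + 3 + 1 + 3 + 1 + 2 + 2 = 25

25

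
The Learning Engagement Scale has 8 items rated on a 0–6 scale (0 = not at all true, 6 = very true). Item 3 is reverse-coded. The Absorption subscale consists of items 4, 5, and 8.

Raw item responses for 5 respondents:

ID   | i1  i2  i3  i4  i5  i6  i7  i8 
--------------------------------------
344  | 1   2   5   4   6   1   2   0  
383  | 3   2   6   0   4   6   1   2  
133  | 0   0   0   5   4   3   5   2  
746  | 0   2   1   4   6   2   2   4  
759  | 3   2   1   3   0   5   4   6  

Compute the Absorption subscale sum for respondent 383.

Respondent 383 raw: 3, 2, 6, 0, 4, 6, 1, 2.
Absorption items: 4, 5, 8.
Reverse-coded (on a 0–6 scale, reversed = 6 − raw):
  item 4: 0
  item 5: 4
  item 8: 2
Sum = 0 + 4 + 2 = 6

6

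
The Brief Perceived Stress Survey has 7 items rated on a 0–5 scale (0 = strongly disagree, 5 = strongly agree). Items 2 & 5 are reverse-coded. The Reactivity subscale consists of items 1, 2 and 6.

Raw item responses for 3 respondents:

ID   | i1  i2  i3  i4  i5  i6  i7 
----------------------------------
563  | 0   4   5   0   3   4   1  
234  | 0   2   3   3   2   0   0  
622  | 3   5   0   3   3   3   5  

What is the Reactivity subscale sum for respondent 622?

Respondent 622 raw: 3, 5, 0, 3, 3, 3, 5.
Reactivity items: 1, 2, 6.
Reverse-coded (on a 0–5 scale, reversed = 5 − raw):
  item 1: 3
  item 2: 5 − 5 = 0
  item 6: 3
Sum = 3 + 0 + 3 = 6

6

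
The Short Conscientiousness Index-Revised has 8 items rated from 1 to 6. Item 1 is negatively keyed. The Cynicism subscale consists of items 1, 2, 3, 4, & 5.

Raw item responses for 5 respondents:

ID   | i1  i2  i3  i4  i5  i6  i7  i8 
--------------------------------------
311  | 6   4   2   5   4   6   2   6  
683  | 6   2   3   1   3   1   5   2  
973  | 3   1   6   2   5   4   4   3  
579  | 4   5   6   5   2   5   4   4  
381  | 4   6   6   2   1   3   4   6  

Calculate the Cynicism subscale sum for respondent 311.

Respondent 311 raw: 6, 4, 2, 5, 4, 6, 2, 6.
Cynicism items: 1, 2, 3, 4, 5.
Reverse-coded (on a 1–6 scale, reversed = 7 − raw):
  item 1: 7 − 6 = 1
  item 2: 4
  item 3: 2
  item 4: 5
  item 5: 4
Sum = 1 + 4 + 2 + 5 + 4 = 16

16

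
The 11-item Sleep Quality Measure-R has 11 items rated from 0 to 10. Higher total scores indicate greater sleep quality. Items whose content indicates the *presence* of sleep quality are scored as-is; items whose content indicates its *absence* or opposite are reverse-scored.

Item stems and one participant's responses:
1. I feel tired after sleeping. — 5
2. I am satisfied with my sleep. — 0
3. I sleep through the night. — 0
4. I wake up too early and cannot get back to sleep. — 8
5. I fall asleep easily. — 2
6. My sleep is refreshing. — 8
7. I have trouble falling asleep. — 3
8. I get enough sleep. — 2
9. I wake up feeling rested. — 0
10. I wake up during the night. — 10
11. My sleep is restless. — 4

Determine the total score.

32

Items 1, 4, 7, 10, 11 describe the absence/opposite of sleep quality → reverse-score.
on a 0–10 scale, reversed = 10 − raw.
  item 1: 10 − 5 = 5
  item 2: 0
  item 3: 0
  item 4: 10 − 8 = 2
  item 5: 2
  item 6: 8
  item 7: 10 − 3 = 7
  item 8: 2
  item 9: 0
  item 10: 10 − 10 = 0
  item 11: 10 − 4 = 6
Total = 5 + 0 + 0 + 2 + 2 + 8 + 7 + 2 + 0 + 0 + 6 = 32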